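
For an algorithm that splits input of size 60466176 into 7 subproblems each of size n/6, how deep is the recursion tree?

For divide and conquer with division factor 6:

Problem sizes at each level:
Level 0: 60466176
Level 1: 10077696
Level 2: 1679616
Level 3: 279936
Level 4: 46656
Level 5: 7776
Level 6: 1296
Level 7: 216
Level 8: 36
Level 9: 6
Level 10: 1

The root is level 0 and the size-1 base case is level 10 (the tree spans levels 0 through 10, i.e. 11 levels counting the root), so the depth is the number of divisions: log_6(60466176) = 10

The recursion tree depth is log_6(60466176) = 10. At each level, the problem size is divided by 6, so it takes 10 divisions to reduce to a base case of size 1. The algorithm makes 7 recursive calls at each level.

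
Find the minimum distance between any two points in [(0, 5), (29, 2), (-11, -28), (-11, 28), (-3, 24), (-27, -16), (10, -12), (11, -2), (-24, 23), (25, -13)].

Computing all pairwise distances among 10 points:

d((0, 5), (29, 2)) = 29.1548
d((0, 5), (-11, -28)) = 34.7851
d((0, 5), (-11, 28)) = 25.4951
d((0, 5), (-3, 24)) = 19.2354
d((0, 5), (-27, -16)) = 34.2053
d((0, 5), (10, -12)) = 19.7231
d((0, 5), (11, -2)) = 13.0384
d((0, 5), (-24, 23)) = 30.0
d((0, 5), (25, -13)) = 30.8058
d((29, 2), (-11, -28)) = 50.0
d((29, 2), (-11, 28)) = 47.7074
d((29, 2), (-3, 24)) = 38.833
d((29, 2), (-27, -16)) = 58.8218
d((29, 2), (10, -12)) = 23.6008
d((29, 2), (11, -2)) = 18.4391
d((29, 2), (-24, 23)) = 57.0088
d((29, 2), (25, -13)) = 15.5242
d((-11, -28), (-11, 28)) = 56.0
d((-11, -28), (-3, 24)) = 52.6118
d((-11, -28), (-27, -16)) = 20.0
d((-11, -28), (10, -12)) = 26.4008
d((-11, -28), (11, -2)) = 34.0588
d((-11, -28), (-24, 23)) = 52.6308
d((-11, -28), (25, -13)) = 39.0
d((-11, 28), (-3, 24)) = 8.9443 <-- minimum
d((-11, 28), (-27, -16)) = 46.8188
d((-11, 28), (10, -12)) = 45.1774
d((-11, 28), (11, -2)) = 37.2022
d((-11, 28), (-24, 23)) = 13.9284
d((-11, 28), (25, -13)) = 54.5619
d((-3, 24), (-27, -16)) = 46.6476
d((-3, 24), (10, -12)) = 38.2753
d((-3, 24), (11, -2)) = 29.5296
d((-3, 24), (-24, 23)) = 21.0238
d((-3, 24), (25, -13)) = 46.4004
d((-27, -16), (10, -12)) = 37.2156
d((-27, -16), (11, -2)) = 40.4969
d((-27, -16), (-24, 23)) = 39.1152
d((-27, -16), (25, -13)) = 52.0865
d((10, -12), (11, -2)) = 10.0499
d((10, -12), (-24, 23)) = 48.7955
d((10, -12), (25, -13)) = 15.0333
d((11, -2), (-24, 23)) = 43.0116
d((11, -2), (25, -13)) = 17.8045
d((-24, 23), (25, -13)) = 60.803

Closest pair: (-11, 28) and (-3, 24) with distance 8.9443

The closest pair is (-11, 28) and (-3, 24) with Euclidean distance 8.9443. For 10 points, brute-force pairwise comparison is shown above. For large n, the divide-and-conquer algorithm (sort by x, recurse on halves, check the dividing strip) achieves O(n log n).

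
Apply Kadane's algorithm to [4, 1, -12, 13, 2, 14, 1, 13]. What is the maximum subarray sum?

Using Kadane's algorithm on [4, 1, -12, 13, 2, 14, 1, 13]:

Scanning through the array:
Position 1 (value 1): max_ending_here = 5, max_so_far = 5
Position 2 (value -12): max_ending_here = -7, max_so_far = 5
Position 3 (value 13): max_ending_here = 13, max_so_far = 13
Position 4 (value 2): max_ending_here = 15, max_so_far = 15
Position 5 (value 14): max_ending_here = 29, max_so_far = 29
Position 6 (value 1): max_ending_here = 30, max_so_far = 30
Position 7 (value 13): max_ending_here = 43, max_so_far = 43

Maximum subarray: [13, 2, 14, 1, 13]
Maximum sum: 43

The maximum subarray is [13, 2, 14, 1, 13] with sum 43. This subarray runs from index 3 to index 7.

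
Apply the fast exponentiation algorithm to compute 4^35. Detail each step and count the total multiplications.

Computing 4^35 by squaring (build up from 4^1; each line after the first costs one multiplication):

4^1 = 4
4^2 = (4^1)^2 = 4^2 = 16
4^4 = (4^2)^2 = 16^2 = 256
4^8 = (4^4)^2 = 256^2 = 65536
4^16 = (4^8)^2 = 65536^2 = 4294967296
4^17 = 4 * 4^16 = 4 * 4294967296 = 17179869184
4^34 = (4^17)^2 = 17179869184^2 = 295147905179352825856
4^35 = 4 * 4^34 = 4 * 295147905179352825856 = 1180591620717411303424

Result: 1180591620717411303424
Multiplications needed: 7 (7 lines after 4^1)

4^35 = 1180591620717411303424. Using exponentiation by squaring, this requires 7 multiplications. The key idea: if the exponent is even, square the half-power; if odd, multiply by the base once.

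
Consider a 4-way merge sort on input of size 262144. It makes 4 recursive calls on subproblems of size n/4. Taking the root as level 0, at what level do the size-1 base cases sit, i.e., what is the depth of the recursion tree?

For divide and conquer with division factor 4:

Problem sizes at each level:
Level 0: 262144
Level 1: 65536
Level 2: 16384
Level 3: 4096
Level 4: 1024
Level 5: 256
Level 6: 64
Level 7: 16
Level 8: 4
Level 9: 1

The root is level 0 and the size-1 base case is level 9 (the tree spans levels 0 through 9, i.e. 10 levels counting the root), so the depth is the number of divisions: log_4(262144) = 9

The recursion tree depth is log_4(262144) = 9. At each level, the problem size is divided by 4, so it takes 9 divisions to reduce to a base case of size 1. The algorithm makes 4 recursive calls at each level.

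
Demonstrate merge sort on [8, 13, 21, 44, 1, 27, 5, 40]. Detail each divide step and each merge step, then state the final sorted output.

Merge sort trace:

Split: [8, 13, 21, 44, 1, 27, 5, 40] -> [8, 13, 21, 44] and [1, 27, 5, 40]
  Split: [8, 13, 21, 44] -> [8, 13] and [21, 44]
    Split: [8, 13] -> [8] and [13]
    Merge: [8] + [13] -> [8, 13]
    Split: [21, 44] -> [21] and [44]
    Merge: [21] + [44] -> [21, 44]
  Merge: [8, 13] + [21, 44] -> [8, 13, 21, 44]
  Split: [1, 27, 5, 40] -> [1, 27] and [5, 40]
    Split: [1, 27] -> [1] and [27]
    Merge: [1] + [27] -> [1, 27]
    Split: [5, 40] -> [5] and [40]
    Merge: [5] + [40] -> [5, 40]
  Merge: [1, 27] + [5, 40] -> [1, 5, 27, 40]
Merge: [8, 13, 21, 44] + [1, 5, 27, 40] -> [1, 5, 8, 13, 21, 27, 40, 44]

Final sorted array: [1, 5, 8, 13, 21, 27, 40, 44]

The merge sort proceeds by recursively splitting the array and merging sorted halves.
After all merges, the sorted array is [1, 5, 8, 13, 21, 27, 40, 44].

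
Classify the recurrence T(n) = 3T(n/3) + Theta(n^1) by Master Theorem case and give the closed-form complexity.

Master Theorem for T(n) = 3T(n/3) + O(n^1):

a = 3, b = 3, c = 1
log_b(a) = log_3(3) = 1.0000

Case 2: c = 1 = log_3(3) = 1.0000
T(n) = O(n^1 log n) = O(n log n)

For T(n) = 3T(n/3) + O(n^1): log_3(3) = 1.0000. This is Case 2 of the Master Theorem (c = log_b(a), equal work at all levels), giving O(n log n).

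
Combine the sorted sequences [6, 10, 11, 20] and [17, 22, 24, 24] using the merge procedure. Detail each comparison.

Merging process:

Compare 6 vs 17: take 6 from left. Merged: [6]
Compare 10 vs 17: take 10 from left. Merged: [6, 10]
Compare 11 vs 17: take 11 from left. Merged: [6, 10, 11]
Compare 20 vs 17: take 17 from right. Merged: [6, 10, 11, 17]
Compare 20 vs 22: take 20 from left. Merged: [6, 10, 11, 17, 20]
Append remaining from right: [22, 24, 24]. Merged: [6, 10, 11, 17, 20, 22, 24, 24]

Final merged array: [6, 10, 11, 17, 20, 22, 24, 24]
Total comparisons: 5

The merged array is [6, 10, 11, 17, 20, 22, 24, 24], requiring 5 comparisons. The merge step runs in O(n) time where n is the total number of elements.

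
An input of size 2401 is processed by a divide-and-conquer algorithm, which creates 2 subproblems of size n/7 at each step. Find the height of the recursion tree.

For divide and conquer with division factor 7:

Problem sizes at each level:
Level 0: 2401
Level 1: 343
Level 2: 49
Level 3: 7
Level 4: 1

The root is level 0 and the size-1 base case is level 4 (the tree spans levels 0 through 4, i.e. 5 levels counting the root), so the depth is the number of divisions: log_7(2401) = 4

The recursion tree depth is log_7(2401) = 4. At each level, the problem size is divided by 7, so it takes 4 divisions to reduce to a base case of size 1. The algorithm makes 2 recursive calls at each level.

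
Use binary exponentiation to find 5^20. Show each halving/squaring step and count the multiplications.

Computing 5^20 by squaring (build up from 5^1; each line after the first costs one multiplication):

5^1 = 5
5^2 = (5^1)^2 = 5^2 = 25
5^4 = (5^2)^2 = 25^2 = 625
5^5 = 5 * 5^4 = 5 * 625 = 3125
5^10 = (5^5)^2 = 3125^2 = 9765625
5^20 = (5^10)^2 = 9765625^2 = 95367431640625

Result: 95367431640625
Multiplications needed: 5 (5 lines after 5^1)

5^20 = 95367431640625. Using exponentiation by squaring, this requires 5 multiplications. The key idea: if the exponent is even, square the half-power; if odd, multiply by the base once.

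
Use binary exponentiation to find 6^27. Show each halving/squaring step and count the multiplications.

Computing 6^27 by squaring (build up from 6^1; each line after the first costs one multiplication):

6^1 = 6
6^2 = (6^1)^2 = 6^2 = 36
6^3 = 6 * 6^2 = 6 * 36 = 216
6^6 = (6^3)^2 = 216^2 = 46656
6^12 = (6^6)^2 = 46656^2 = 2176782336
6^13 = 6 * 6^12 = 6 * 2176782336 = 13060694016
6^26 = (6^13)^2 = 13060694016^2 = 170581728179578208256
6^27 = 6 * 6^26 = 6 * 170581728179578208256 = 1023490369077469249536

Result: 1023490369077469249536
Multiplications needed: 7 (7 lines after 6^1)

6^27 = 1023490369077469249536. Using exponentiation by squaring, this requires 7 multiplications. The key idea: if the exponent is even, square the half-power; if odd, multiply by the base once.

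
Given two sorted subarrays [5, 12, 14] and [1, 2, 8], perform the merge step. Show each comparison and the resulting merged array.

Merging process:

Compare 5 vs 1: take 1 from right. Merged: [1]
Compare 5 vs 2: take 2 from right. Merged: [1, 2]
Compare 5 vs 8: take 5 from left. Merged: [1, 2, 5]
Compare 12 vs 8: take 8 from right. Merged: [1, 2, 5, 8]
Append remaining from left: [12, 14]. Merged: [1, 2, 5, 8, 12, 14]

Final merged array: [1, 2, 5, 8, 12, 14]
Total comparisons: 4

The merged array is [1, 2, 5, 8, 12, 14], requiring 4 comparisons. The merge step runs in O(n) time where n is the total number of elements.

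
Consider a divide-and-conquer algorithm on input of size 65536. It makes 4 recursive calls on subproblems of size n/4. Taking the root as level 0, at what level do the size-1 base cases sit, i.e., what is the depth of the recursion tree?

For divide and conquer with division factor 4:

Problem sizes at each level:
Level 0: 65536
Level 1: 16384
Level 2: 4096
Level 3: 1024
Level 4: 256
Level 5: 64
Level 6: 16
Level 7: 4
Level 8: 1

The root is level 0 and the size-1 base case is level 8 (the tree spans levels 0 through 8, i.e. 9 levels counting the root), so the depth is the number of divisions: log_4(65536) = 8

The recursion tree depth is log_4(65536) = 8. At each level, the problem size is divided by 4, so it takes 8 divisions to reduce to a base case of size 1. The algorithm makes 4 recursive calls at each level.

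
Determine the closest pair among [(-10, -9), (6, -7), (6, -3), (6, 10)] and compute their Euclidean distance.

Computing all pairwise distances among 4 points:

d((-10, -9), (6, -7)) = 16.1245
d((-10, -9), (6, -3)) = 17.088
d((-10, -9), (6, 10)) = 24.8395
d((6, -7), (6, -3)) = 4.0 <-- minimum
d((6, -7), (6, 10)) = 17.0
d((6, -3), (6, 10)) = 13.0

Closest pair: (6, -7) and (6, -3) with distance 4.0

The closest pair is (6, -7) and (6, -3) with Euclidean distance 4.0. For 4 points, brute-force pairwise comparison is shown above. For large n, the divide-and-conquer algorithm (sort by x, recurse on halves, check the dividing strip) achieves O(n log n).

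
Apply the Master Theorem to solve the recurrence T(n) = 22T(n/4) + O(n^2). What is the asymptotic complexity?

Master Theorem for T(n) = 22T(n/4) + O(n^2):

a = 22, b = 4, c = 2
log_b(a) = log_4(22) = 2.2297

Case 1: c = 2 < log_4(22) = 2.2297
T(n) = O(n^(log_4 22))

For T(n) = 22T(n/4) + O(n^2): log_4(22) = 2.2297. This is Case 1 of the Master Theorem (c < log_b(a), work dominated by leaves), giving O(n^(log_4 22)).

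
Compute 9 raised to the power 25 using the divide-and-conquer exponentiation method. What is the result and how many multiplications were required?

Computing 9^25 by squaring (build up from 9^1; each line after the first costs one multiplication):

9^1 = 9
9^2 = (9^1)^2 = 9^2 = 81
9^3 = 9 * 9^2 = 9 * 81 = 729
9^6 = (9^3)^2 = 729^2 = 531441
9^12 = (9^6)^2 = 531441^2 = 282429536481
9^24 = (9^12)^2 = 282429536481^2 = 79766443076872509863361
9^25 = 9 * 9^24 = 9 * 79766443076872509863361 = 717897987691852588770249

Result: 717897987691852588770249
Multiplications needed: 6 (6 lines after 9^1)

9^25 = 717897987691852588770249. Using exponentiation by squaring, this requires 6 multiplications. The key idea: if the exponent is even, square the half-power; if odd, multiply by the base once.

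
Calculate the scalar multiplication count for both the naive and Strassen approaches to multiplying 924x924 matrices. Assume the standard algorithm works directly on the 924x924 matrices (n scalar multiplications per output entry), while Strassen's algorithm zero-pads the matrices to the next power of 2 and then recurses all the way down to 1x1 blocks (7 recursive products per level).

Matrix multiplication for 924x924 matrices:

Strassen's algorithm requires power-of-2 dimensions. Pad 924x924 to 1024x1024 (next power of 2).

Standard algorithm: 924^3 = 788889024 multiplications
Strassen's algorithm: 7^(log2(1024)) = 7^10 = 282475249 multiplications
Savings: 788889024 - 282475249 = 506413775 multiplications

Standard: 788889024 multiplications (924^3). Strassen: 282475249 multiplications (7^10, after padding to 1024x1024). Strassen reduces 8 recursive multiplications to 7 at each level.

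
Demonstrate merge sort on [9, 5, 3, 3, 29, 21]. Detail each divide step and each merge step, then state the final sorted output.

Merge sort trace:

Split: [9, 5, 3, 3, 29, 21] -> [9, 5, 3] and [3, 29, 21]
  Split: [9, 5, 3] -> [9] and [5, 3]
    Split: [5, 3] -> [5] and [3]
    Merge: [5] + [3] -> [3, 5]
  Merge: [9] + [3, 5] -> [3, 5, 9]
  Split: [3, 29, 21] -> [3] and [29, 21]
    Split: [29, 21] -> [29] and [21]
    Merge: [29] + [21] -> [21, 29]
  Merge: [3] + [21, 29] -> [3, 21, 29]
Merge: [3, 5, 9] + [3, 21, 29] -> [3, 3, 5, 9, 21, 29]

Final sorted array: [3, 3, 5, 9, 21, 29]

The merge sort proceeds by recursively splitting the array and merging sorted halves.
After all merges, the sorted array is [3, 3, 5, 9, 21, 29].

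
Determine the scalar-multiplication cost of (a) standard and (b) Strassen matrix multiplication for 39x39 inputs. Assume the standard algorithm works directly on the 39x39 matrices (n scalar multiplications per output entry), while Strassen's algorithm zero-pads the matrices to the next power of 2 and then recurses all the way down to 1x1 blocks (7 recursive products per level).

Matrix multiplication for 39x39 matrices:

Strassen's algorithm requires power-of-2 dimensions. Pad 39x39 to 64x64 (next power of 2).

Standard algorithm: 39^3 = 59319 multiplications
Strassen's algorithm: 7^(log2(64)) = 7^6 = 117649 multiplications
Difference: 59319 - 117649 = -58330 (Strassen uses MORE here due to padding overhead — for small or just-over-power-of-2 n, padding can outweigh the per-level savings)

Standard: 59319 multiplications (39^3). Strassen: 117649 multiplications (7^6, after padding to 64x64). Strassen reduces 8 recursive multiplications to 7 at each level.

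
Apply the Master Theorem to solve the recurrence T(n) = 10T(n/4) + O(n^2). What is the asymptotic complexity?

Master Theorem for T(n) = 10T(n/4) + O(n^2):

a = 10, b = 4, c = 2
log_b(a) = log_4(10) = 1.6610

Case 3: c = 2 > log_4(10) = 1.6610
T(n) = O(n^2) = O(n^2)

For T(n) = 10T(n/4) + O(n^2): log_4(10) = 1.6610. This is Case 3 of the Master Theorem (c > log_b(a), work dominated by root), giving O(n^2).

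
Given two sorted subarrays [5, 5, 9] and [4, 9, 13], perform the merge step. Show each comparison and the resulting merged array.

Merging process:

Compare 5 vs 4: take 4 from right. Merged: [4]
Compare 5 vs 9: take 5 from left. Merged: [4, 5]
Compare 5 vs 9: take 5 from left. Merged: [4, 5, 5]
Compare 9 vs 9: take 9 from left. Merged: [4, 5, 5, 9]
Append remaining from right: [9, 13]. Merged: [4, 5, 5, 9, 9, 13]

Final merged array: [4, 5, 5, 9, 9, 13]
Total comparisons: 4

The merged array is [4, 5, 5, 9, 9, 13], requiring 4 comparisons. The merge step runs in O(n) time where n is the total number of elements.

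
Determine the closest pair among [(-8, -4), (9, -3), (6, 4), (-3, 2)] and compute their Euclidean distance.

Computing all pairwise distances among 4 points:

d((-8, -4), (9, -3)) = 17.0294
d((-8, -4), (6, 4)) = 16.1245
d((-8, -4), (-3, 2)) = 7.8102
d((9, -3), (6, 4)) = 7.6158 <-- minimum
d((9, -3), (-3, 2)) = 13.0
d((6, 4), (-3, 2)) = 9.2195

Closest pair: (9, -3) and (6, 4) with distance 7.6158

The closest pair is (9, -3) and (6, 4) with Euclidean distance 7.6158. For 4 points, brute-force pairwise comparison is shown above. For large n, the divide-and-conquer algorithm (sort by x, recurse on halves, check the dividing strip) achieves O(n log n).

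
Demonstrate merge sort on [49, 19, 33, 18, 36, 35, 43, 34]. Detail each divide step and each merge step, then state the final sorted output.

Merge sort trace:

Split: [49, 19, 33, 18, 36, 35, 43, 34] -> [49, 19, 33, 18] and [36, 35, 43, 34]
  Split: [49, 19, 33, 18] -> [49, 19] and [33, 18]
    Split: [49, 19] -> [49] and [19]
    Merge: [49] + [19] -> [19, 49]
    Split: [33, 18] -> [33] and [18]
    Merge: [33] + [18] -> [18, 33]
  Merge: [19, 49] + [18, 33] -> [18, 19, 33, 49]
  Split: [36, 35, 43, 34] -> [36, 35] and [43, 34]
    Split: [36, 35] -> [36] and [35]
    Merge: [36] + [35] -> [35, 36]
    Split: [43, 34] -> [43] and [34]
    Merge: [43] + [34] -> [34, 43]
  Merge: [35, 36] + [34, 43] -> [34, 35, 36, 43]
Merge: [18, 19, 33, 49] + [34, 35, 36, 43] -> [18, 19, 33, 34, 35, 36, 43, 49]

Final sorted array: [18, 19, 33, 34, 35, 36, 43, 49]

The merge sort proceeds by recursively splitting the array and merging sorted halves.
After all merges, the sorted array is [18, 19, 33, 34, 35, 36, 43, 49].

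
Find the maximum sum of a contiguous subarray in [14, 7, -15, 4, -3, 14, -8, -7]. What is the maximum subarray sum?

Using Kadane's algorithm on [14, 7, -15, 4, -3, 14, -8, -7]:

Scanning through the array:
Position 1 (value 7): max_ending_here = 21, max_so_far = 21
Position 2 (value -15): max_ending_here = 6, max_so_far = 21
Position 3 (value 4): max_ending_here = 10, max_so_far = 21
Position 4 (value -3): max_ending_here = 7, max_so_far = 21
Position 5 (value 14): max_ending_here = 21, max_so_far = 21
Position 6 (value -8): max_ending_here = 13, max_so_far = 21
Position 7 (value -7): max_ending_here = 6, max_so_far = 21

Maximum subarray: [14, 7]
Maximum sum: 21

The maximum subarray is [14, 7] with sum 21. This subarray runs from index 0 to index 1.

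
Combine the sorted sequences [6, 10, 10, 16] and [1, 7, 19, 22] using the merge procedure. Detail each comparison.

Merging process:

Compare 6 vs 1: take 1 from right. Merged: [1]
Compare 6 vs 7: take 6 from left. Merged: [1, 6]
Compare 10 vs 7: take 7 from right. Merged: [1, 6, 7]
Compare 10 vs 19: take 10 from left. Merged: [1, 6, 7, 10]
Compare 10 vs 19: take 10 from left. Merged: [1, 6, 7, 10, 10]
Compare 16 vs 19: take 16 from left. Merged: [1, 6, 7, 10, 10, 16]
Append remaining from right: [19, 22]. Merged: [1, 6, 7, 10, 10, 16, 19, 22]

Final merged array: [1, 6, 7, 10, 10, 16, 19, 22]
Total comparisons: 6

The merged array is [1, 6, 7, 10, 10, 16, 19, 22], requiring 6 comparisons. The merge step runs in O(n) time where n is the total number of elements.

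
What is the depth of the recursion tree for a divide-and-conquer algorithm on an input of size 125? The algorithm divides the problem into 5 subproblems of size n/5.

For divide and conquer with division factor 5:

Problem sizes at each level:
Level 0: 125
Level 1: 25
Level 2: 5
Level 3: 1

The root is level 0 and the size-1 base case is level 3 (the tree spans levels 0 through 3, i.e. 4 levels counting the root), so the depth is the number of divisions: log_5(125) = 3

The recursion tree depth is log_5(125) = 3. At each level, the problem size is divided by 5, so it takes 3 divisions to reduce to a base case of size 1. The algorithm makes 5 recursive calls at each level.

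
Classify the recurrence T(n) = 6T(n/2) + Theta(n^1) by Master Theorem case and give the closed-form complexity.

Master Theorem for T(n) = 6T(n/2) + O(n^1):

a = 6, b = 2, c = 1
log_b(a) = log_2(6) = 2.5850

Case 1: c = 1 < log_2(6) = 2.5850
T(n) = O(n^(log_2 6))

For T(n) = 6T(n/2) + O(n^1): log_2(6) = 2.5850. This is Case 1 of the Master Theorem (c < log_b(a), work dominated by leaves), giving O(n^(log_2 6)).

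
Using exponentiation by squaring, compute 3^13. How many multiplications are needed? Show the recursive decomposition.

Computing 3^13 by squaring (build up from 3^1; each line after the first costs one multiplication):

3^1 = 3
3^2 = (3^1)^2 = 3^2 = 9
3^3 = 3 * 3^2 = 3 * 9 = 27
3^6 = (3^3)^2 = 27^2 = 729
3^12 = (3^6)^2 = 729^2 = 531441
3^13 = 3 * 3^12 = 3 * 531441 = 1594323

Result: 1594323
Multiplications needed: 5 (5 lines after 3^1)

3^13 = 1594323. Using exponentiation by squaring, this requires 5 multiplications. The key idea: if the exponent is even, square the half-power; if odd, multiply by the base once.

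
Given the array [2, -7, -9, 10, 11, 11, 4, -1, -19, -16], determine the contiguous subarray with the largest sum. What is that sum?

Using Kadane's algorithm on [2, -7, -9, 10, 11, 11, 4, -1, -19, -16]:

Scanning through the array:
Position 1 (value -7): max_ending_here = -5, max_so_far = 2
Position 2 (value -9): max_ending_here = -9, max_so_far = 2
Position 3 (value 10): max_ending_here = 10, max_so_far = 10
Position 4 (value 11): max_ending_here = 21, max_so_far = 21
Position 5 (value 11): max_ending_here = 32, max_so_far = 32
Position 6 (value 4): max_ending_here = 36, max_so_far = 36
Position 7 (value -1): max_ending_here = 35, max_so_far = 36
Position 8 (value -19): max_ending_here = 16, max_so_far = 36
Position 9 (value -16): max_ending_here = 0, max_so_far = 36

Maximum subarray: [10, 11, 11, 4]
Maximum sum: 36

The maximum subarray is [10, 11, 11, 4] with sum 36. This subarray runs from index 3 to index 6.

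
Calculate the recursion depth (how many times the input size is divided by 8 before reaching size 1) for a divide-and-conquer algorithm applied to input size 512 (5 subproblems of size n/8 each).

For divide and conquer with division factor 8:

Problem sizes at each level:
Level 0: 512
Level 1: 64
Level 2: 8
Level 3: 1

The root is level 0 and the size-1 base case is level 3 (the tree spans levels 0 through 3, i.e. 4 levels counting the root), so the depth is the number of divisions: log_8(512) = 3

The recursion tree depth is log_8(512) = 3. At each level, the problem size is divided by 8, so it takes 3 divisions to reduce to a base case of size 1. The algorithm makes 5 recursive calls at each level.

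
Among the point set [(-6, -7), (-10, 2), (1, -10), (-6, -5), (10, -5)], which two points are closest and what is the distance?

Computing all pairwise distances among 5 points:

d((-6, -7), (-10, 2)) = 9.8489
d((-6, -7), (1, -10)) = 7.6158
d((-6, -7), (-6, -5)) = 2.0 <-- minimum
d((-6, -7), (10, -5)) = 16.1245
d((-10, 2), (1, -10)) = 16.2788
d((-10, 2), (-6, -5)) = 8.0623
d((-10, 2), (10, -5)) = 21.1896
d((1, -10), (-6, -5)) = 8.6023
d((1, -10), (10, -5)) = 10.2956
d((-6, -5), (10, -5)) = 16.0

Closest pair: (-6, -7) and (-6, -5) with distance 2.0

The closest pair is (-6, -7) and (-6, -5) with Euclidean distance 2.0. For 5 points, brute-force pairwise comparison is shown above. For large n, the divide-and-conquer algorithm (sort by x, recurse on halves, check the dividing strip) achieves O(n log n).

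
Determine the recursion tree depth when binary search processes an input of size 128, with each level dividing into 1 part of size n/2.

For divide and conquer with division factor 2:

Problem sizes at each level:
Level 0: 128
Level 1: 64
Level 2: 32
Level 3: 16
Level 4: 8
Level 5: 4
Level 6: 2
Level 7: 1

The root is level 0 and the size-1 base case is level 7 (the tree spans levels 0 through 7, i.e. 8 levels counting the root), so the depth is the number of divisions: log_2(128) = 7

The recursion tree depth is log_2(128) = 7. At each level, the problem size is divided by 2, so it takes 7 divisions to reduce to a base case of size 1. The algorithm makes 1 recursive call at each level.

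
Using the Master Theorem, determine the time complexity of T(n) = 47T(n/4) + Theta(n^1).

Master Theorem for T(n) = 47T(n/4) + O(n^1):

a = 47, b = 4, c = 1
log_b(a) = log_4(47) = 2.7773

Case 1: c = 1 < log_4(47) = 2.7773
T(n) = O(n^(log_4 47))

For T(n) = 47T(n/4) + O(n^1): log_4(47) = 2.7773. This is Case 1 of the Master Theorem (c < log_b(a), work dominated by leaves), giving O(n^(log_4 47)).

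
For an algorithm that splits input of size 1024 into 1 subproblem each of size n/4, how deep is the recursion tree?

For divide and conquer with division factor 4:

Problem sizes at each level:
Level 0: 1024
Level 1: 256
Level 2: 64
Level 3: 16
Level 4: 4
Level 5: 1

The root is level 0 and the size-1 base case is level 5 (the tree spans levels 0 through 5, i.e. 6 levels counting the root), so the depth is the number of divisions: log_4(1024) = 5

The recursion tree depth is log_4(1024) = 5. At each level, the problem size is divided by 4, so it takes 5 divisions to reduce to a base case of size 1. The algorithm makes 1 recursive call at each level.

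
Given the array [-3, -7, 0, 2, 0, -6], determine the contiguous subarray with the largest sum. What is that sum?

Using Kadane's algorithm on [-3, -7, 0, 2, 0, -6]:

Scanning through the array:
Position 1 (value -7): max_ending_here = -7, max_so_far = -3
Position 2 (value 0): max_ending_here = 0, max_so_far = 0
Position 3 (value 2): max_ending_here = 2, max_so_far = 2
Position 4 (value 0): max_ending_here = 2, max_so_far = 2
Position 5 (value -6): max_ending_here = -4, max_so_far = 2

Maximum subarray: [0, 2]
Maximum sum: 2

The maximum subarray is [0, 2] with sum 2. This subarray runs from index 2 to index 3.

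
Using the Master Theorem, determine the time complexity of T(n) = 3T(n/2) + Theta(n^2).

Master Theorem for T(n) = 3T(n/2) + O(n^2):

a = 3, b = 2, c = 2
log_b(a) = log_2(3) = 1.5850

Case 3: c = 2 > log_2(3) = 1.5850
T(n) = O(n^2) = O(n^2)

For T(n) = 3T(n/2) + O(n^2): log_2(3) = 1.5850. This is Case 3 of the Master Theorem (c > log_b(a), work dominated by root), giving O(n^2).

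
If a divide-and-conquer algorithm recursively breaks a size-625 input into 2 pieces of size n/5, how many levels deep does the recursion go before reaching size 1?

For divide and conquer with division factor 5:

Problem sizes at each level:
Level 0: 625
Level 1: 125
Level 2: 25
Level 3: 5
Level 4: 1

The root is level 0 and the size-1 base case is level 4 (the tree spans levels 0 through 4, i.e. 5 levels counting the root), so the depth is the number of divisions: log_5(625) = 4

The recursion tree depth is log_5(625) = 4. At each level, the problem size is divided by 5, so it takes 4 divisions to reduce to a base case of size 1. The algorithm makes 2 recursive calls at each level.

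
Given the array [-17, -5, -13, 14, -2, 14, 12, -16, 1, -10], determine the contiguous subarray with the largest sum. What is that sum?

Using Kadane's algorithm on [-17, -5, -13, 14, -2, 14, 12, -16, 1, -10]:

Scanning through the array:
Position 1 (value -5): max_ending_here = -5, max_so_far = -5
Position 2 (value -13): max_ending_here = -13, max_so_far = -5
Position 3 (value 14): max_ending_here = 14, max_so_far = 14
Position 4 (value -2): max_ending_here = 12, max_so_far = 14
Position 5 (value 14): max_ending_here = 26, max_so_far = 26
Position 6 (value 12): max_ending_here = 38, max_so_far = 38
Position 7 (value -16): max_ending_here = 22, max_so_far = 38
Position 8 (value 1): max_ending_here = 23, max_so_far = 38
Position 9 (value -10): max_ending_here = 13, max_so_far = 38

Maximum subarray: [14, -2, 14, 12]
Maximum sum: 38

The maximum subarray is [14, -2, 14, 12] with sum 38. This subarray runs from index 3 to index 6.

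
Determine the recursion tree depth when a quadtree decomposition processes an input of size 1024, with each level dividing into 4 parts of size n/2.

For divide and conquer with division factor 2:

Problem sizes at each level:
Level 0: 1024
Level 1: 512
Level 2: 256
Level 3: 128
Level 4: 64
Level 5: 32
Level 6: 16
Level 7: 8
Level 8: 4
Level 9: 2
Level 10: 1

The root is level 0 and the size-1 base case is level 10 (the tree spans levels 0 through 10, i.e. 11 levels counting the root), so the depth is the number of divisions: log_2(1024) = 10

The recursion tree depth is log_2(1024) = 10. At each level, the problem size is divided by 2, so it takes 10 divisions to reduce to a base case of size 1. The algorithm makes 4 recursive calls at each level.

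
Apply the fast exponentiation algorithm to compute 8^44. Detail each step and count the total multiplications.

Computing 8^44 by squaring (build up from 8^1; each line after the first costs one multiplication):

8^1 = 8
8^2 = (8^1)^2 = 8^2 = 64
8^4 = (8^2)^2 = 64^2 = 4096
8^5 = 8 * 8^4 = 8 * 4096 = 32768
8^10 = (8^5)^2 = 32768^2 = 1073741824
8^11 = 8 * 8^10 = 8 * 1073741824 = 8589934592
8^22 = (8^11)^2 = 8589934592^2 = 73786976294838206464
8^44 = (8^22)^2 = 73786976294838206464^2 = 5444517870735015415413993718908291383296

Result: 5444517870735015415413993718908291383296
Multiplications needed: 7 (7 lines after 8^1)

8^44 = 5444517870735015415413993718908291383296. Using exponentiation by squaring, this requires 7 multiplications. The key idea: if the exponent is even, square the half-power; if odd, multiply by the base once.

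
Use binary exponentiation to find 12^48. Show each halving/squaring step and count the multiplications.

Computing 12^48 by squaring (build up from 12^1; each line after the first costs one multiplication):

12^1 = 12
12^2 = (12^1)^2 = 12^2 = 144
12^3 = 12 * 12^2 = 12 * 144 = 1728
12^6 = (12^3)^2 = 1728^2 = 2985984
12^12 = (12^6)^2 = 2985984^2 = 8916100448256
12^24 = (12^12)^2 = 8916100448256^2 = 79496847203390844133441536
12^48 = (12^24)^2 = 79496847203390844133441536^2 = 6319748715279270675921934218987893281199411530039296

Result: 6319748715279270675921934218987893281199411530039296
Multiplications needed: 6 (6 lines after 12^1)

12^48 = 6319748715279270675921934218987893281199411530039296. Using exponentiation by squaring, this requires 6 multiplications. The key idea: if the exponent is even, square the half-power; if odd, multiply by the base once.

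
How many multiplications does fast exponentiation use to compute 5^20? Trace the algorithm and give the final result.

Computing 5^20 by squaring (build up from 5^1; each line after the first costs one multiplication):

5^1 = 5
5^2 = (5^1)^2 = 5^2 = 25
5^4 = (5^2)^2 = 25^2 = 625
5^5 = 5 * 5^4 = 5 * 625 = 3125
5^10 = (5^5)^2 = 3125^2 = 9765625
5^20 = (5^10)^2 = 9765625^2 = 95367431640625

Result: 95367431640625
Multiplications needed: 5 (5 lines after 5^1)

5^20 = 95367431640625. Using exponentiation by squaring, this requires 5 multiplications. The key idea: if the exponent is even, square the half-power; if odd, multiply by the base once.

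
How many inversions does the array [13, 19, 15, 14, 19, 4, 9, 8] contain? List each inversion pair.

Finding inversions in [13, 19, 15, 14, 19, 4, 9, 8]:

(0, 5): arr[0]=13 > arr[5]=4
(0, 6): arr[0]=13 > arr[6]=9
(0, 7): arr[0]=13 > arr[7]=8
(1, 2): arr[1]=19 > arr[2]=15
(1, 3): arr[1]=19 > arr[3]=14
(1, 5): arr[1]=19 > arr[5]=4
(1, 6): arr[1]=19 > arr[6]=9
(1, 7): arr[1]=19 > arr[7]=8
(2, 3): arr[2]=15 > arr[3]=14
(2, 5): arr[2]=15 > arr[5]=4
(2, 6): arr[2]=15 > arr[6]=9
(2, 7): arr[2]=15 > arr[7]=8
(3, 5): arr[3]=14 > arr[5]=4
(3, 6): arr[3]=14 > arr[6]=9
(3, 7): arr[3]=14 > arr[7]=8
(4, 5): arr[4]=19 > arr[5]=4
(4, 6): arr[4]=19 > arr[6]=9
(4, 7): arr[4]=19 > arr[7]=8
(6, 7): arr[6]=9 > arr[7]=8

Total inversions: 19

The array has 19 inversion(s): (0,5), (0,6), (0,7), (1,2), (1,3), (1,5), (1,6), (1,7), (2,3), (2,5), (2,6), (2,7), (3,5), (3,6), (3,7), (4,5), (4,6), (4,7), (6,7). Each pair (i,j) satisfies i < j and arr[i] > arr[j].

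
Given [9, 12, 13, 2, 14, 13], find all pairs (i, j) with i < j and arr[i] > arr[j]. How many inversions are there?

Finding inversions in [9, 12, 13, 2, 14, 13]:

(0, 3): arr[0]=9 > arr[3]=2
(1, 3): arr[1]=12 > arr[3]=2
(2, 3): arr[2]=13 > arr[3]=2
(4, 5): arr[4]=14 > arr[5]=13

Total inversions: 4

The array has 4 inversion(s): (0,3), (1,3), (2,3), (4,5). Each pair (i,j) satisfies i < j and arr[i] > arr[j].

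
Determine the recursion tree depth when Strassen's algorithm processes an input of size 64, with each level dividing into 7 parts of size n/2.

For divide and conquer with division factor 2:

Problem sizes at each level:
Level 0: 64
Level 1: 32
Level 2: 16
Level 3: 8
Level 4: 4
Level 5: 2
Level 6: 1

The root is level 0 and the size-1 base case is level 6 (the tree spans levels 0 through 6, i.e. 7 levels counting the root), so the depth is the number of divisions: log_2(64) = 6

The recursion tree depth is log_2(64) = 6. At each level, the problem size is divided by 2, so it takes 6 divisions to reduce to a base case of size 1. The algorithm makes 7 recursive calls at each level.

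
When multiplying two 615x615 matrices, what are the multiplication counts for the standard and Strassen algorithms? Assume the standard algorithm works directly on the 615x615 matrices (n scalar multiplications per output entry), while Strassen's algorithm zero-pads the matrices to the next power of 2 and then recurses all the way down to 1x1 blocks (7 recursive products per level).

Matrix multiplication for 615x615 matrices:

Strassen's algorithm requires power-of-2 dimensions. Pad 615x615 to 1024x1024 (next power of 2).

Standard algorithm: 615^3 = 232608375 multiplications
Strassen's algorithm: 7^(log2(1024)) = 7^10 = 282475249 multiplications
Difference: 232608375 - 282475249 = -49866874 (Strassen uses MORE here due to padding overhead — for small or just-over-power-of-2 n, padding can outweigh the per-level savings)

Standard: 232608375 multiplications (615^3). Strassen: 282475249 multiplications (7^10, after padding to 1024x1024). Strassen reduces 8 recursive multiplications to 7 at each level.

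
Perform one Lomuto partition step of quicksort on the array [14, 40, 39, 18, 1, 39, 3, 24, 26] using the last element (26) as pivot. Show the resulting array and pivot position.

Lomuto partition with pivot = 26:

Initial array: [14, 40, 39, 18, 1, 39, 3, 24, 26]

arr[0]=14 <= 26: swap with position 0, array becomes [14, 40, 39, 18, 1, 39, 3, 24, 26]
arr[1]=40 > 26: no swap
arr[2]=39 > 26: no swap
arr[3]=18 <= 26: swap with position 1, array becomes [14, 18, 39, 40, 1, 39, 3, 24, 26]
arr[4]=1 <= 26: swap with position 2, array becomes [14, 18, 1, 40, 39, 39, 3, 24, 26]
arr[5]=39 > 26: no swap
arr[6]=3 <= 26: swap with position 3, array becomes [14, 18, 1, 3, 39, 39, 40, 24, 26]
arr[7]=24 <= 26: swap with position 4, array becomes [14, 18, 1, 3, 24, 39, 40, 39, 26]

Place pivot at position 5: [14, 18, 1, 3, 24, 26, 40, 39, 39]
Pivot position: 5

After partitioning with pivot 26, the array becomes [14, 18, 1, 3, 24, 26, 40, 39, 39]. The pivot is placed at index 5. All elements to the left of the pivot are <= 26, and all elements to the right are > 26.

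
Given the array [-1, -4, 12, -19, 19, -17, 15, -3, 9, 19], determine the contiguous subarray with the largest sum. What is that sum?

Using Kadane's algorithm on [-1, -4, 12, -19, 19, -17, 15, -3, 9, 19]:

Scanning through the array:
Position 1 (value -4): max_ending_here = -4, max_so_far = -1
Position 2 (value 12): max_ending_here = 12, max_so_far = 12
Position 3 (value -19): max_ending_here = -7, max_so_far = 12
Position 4 (value 19): max_ending_here = 19, max_so_far = 19
Position 5 (value -17): max_ending_here = 2, max_so_far = 19
Position 6 (value 15): max_ending_here = 17, max_so_far = 19
Position 7 (value -3): max_ending_here = 14, max_so_far = 19
Position 8 (value 9): max_ending_here = 23, max_so_far = 23
Position 9 (value 19): max_ending_here = 42, max_so_far = 42

Maximum subarray: [19, -17, 15, -3, 9, 19]
Maximum sum: 42

The maximum subarray is [19, -17, 15, -3, 9, 19] with sum 42. This subarray runs from index 4 to index 9.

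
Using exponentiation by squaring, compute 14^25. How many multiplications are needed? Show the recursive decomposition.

Computing 14^25 by squaring (build up from 14^1; each line after the first costs one multiplication):

14^1 = 14
14^2 = (14^1)^2 = 14^2 = 196
14^3 = 14 * 14^2 = 14 * 196 = 2744
14^6 = (14^3)^2 = 2744^2 = 7529536
14^12 = (14^6)^2 = 7529536^2 = 56693912375296
14^24 = (14^12)^2 = 56693912375296^2 = 3214199700417740936751087616
14^25 = 14 * 14^24 = 14 * 3214199700417740936751087616 = 44998795805848373114515226624

Result: 44998795805848373114515226624
Multiplications needed: 6 (6 lines after 14^1)

14^25 = 44998795805848373114515226624. Using exponentiation by squaring, this requires 6 multiplications. The key idea: if the exponent is even, square the half-power; if odd, multiply by the base once.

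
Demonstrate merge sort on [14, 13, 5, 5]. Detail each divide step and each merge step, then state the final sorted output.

Merge sort trace:

Split: [14, 13, 5, 5] -> [14, 13] and [5, 5]
  Split: [14, 13] -> [14] and [13]
  Merge: [14] + [13] -> [13, 14]
  Split: [5, 5] -> [5] and [5]
  Merge: [5] + [5] -> [5, 5]
Merge: [13, 14] + [5, 5] -> [5, 5, 13, 14]

Final sorted array: [5, 5, 13, 14]

The merge sort proceeds by recursively splitting the array and merging sorted halves.
After all merges, the sorted array is [5, 5, 13, 14].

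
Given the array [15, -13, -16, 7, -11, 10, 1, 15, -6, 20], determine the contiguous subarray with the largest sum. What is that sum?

Using Kadane's algorithm on [15, -13, -16, 7, -11, 10, 1, 15, -6, 20]:

Scanning through the array:
Position 1 (value -13): max_ending_here = 2, max_so_far = 15
Position 2 (value -16): max_ending_here = -14, max_so_far = 15
Position 3 (value 7): max_ending_here = 7, max_so_far = 15
Position 4 (value -11): max_ending_here = -4, max_so_far = 15
Position 5 (value 10): max_ending_here = 10, max_so_far = 15
Position 6 (value 1): max_ending_here = 11, max_so_far = 15
Position 7 (value 15): max_ending_here = 26, max_so_far = 26
Position 8 (value -6): max_ending_here = 20, max_so_far = 26
Position 9 (value 20): max_ending_here = 40, max_so_far = 40

Maximum subarray: [10, 1, 15, -6, 20]
Maximum sum: 40

The maximum subarray is [10, 1, 15, -6, 20] with sum 40. This subarray runs from index 5 to index 9.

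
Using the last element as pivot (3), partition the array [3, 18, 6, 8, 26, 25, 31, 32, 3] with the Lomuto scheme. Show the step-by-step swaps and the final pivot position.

Lomuto partition with pivot = 3:

Initial array: [3, 18, 6, 8, 26, 25, 31, 32, 3]

arr[0]=3 <= 3: swap with position 0, array becomes [3, 18, 6, 8, 26, 25, 31, 32, 3]
arr[1]=18 > 3: no swap
arr[2]=6 > 3: no swap
arr[3]=8 > 3: no swap
arr[4]=26 > 3: no swap
arr[5]=25 > 3: no swap
arr[6]=31 > 3: no swap
arr[7]=32 > 3: no swap

Place pivot at position 1: [3, 3, 6, 8, 26, 25, 31, 32, 18]
Pivot position: 1

After partitioning with pivot 3, the array becomes [3, 3, 6, 8, 26, 25, 31, 32, 18]. The pivot is placed at index 1. All elements to the left of the pivot are <= 3, and all elements to the right are > 3.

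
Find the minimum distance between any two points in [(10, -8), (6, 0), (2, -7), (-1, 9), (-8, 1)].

Computing all pairwise distances among 5 points:

d((10, -8), (6, 0)) = 8.9443
d((10, -8), (2, -7)) = 8.0623 <-- minimum
d((10, -8), (-1, 9)) = 20.2485
d((10, -8), (-8, 1)) = 20.1246
d((6, 0), (2, -7)) = 8.0623 <-- minimum
d((6, 0), (-1, 9)) = 11.4018
d((6, 0), (-8, 1)) = 14.0357
d((2, -7), (-1, 9)) = 16.2788
d((2, -7), (-8, 1)) = 12.8062
d((-1, 9), (-8, 1)) = 10.6301

Minimum distance: 8.0623 (tie among 2 pairs: (10, -8) and (2, -7); (6, 0) and (2, -7))

The minimum Euclidean distance is 8.0623. There is a tie: 2 pairs achieve this minimum — (10, -8) and (2, -7); (6, 0) and (2, -7). Any of these is a valid closest pair. For 5 points, brute-force pairwise comparison is shown above. For large n, the divide-and-conquer algorithm (sort by x, recurse on halves, check the dividing strip) achieves O(n log n).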